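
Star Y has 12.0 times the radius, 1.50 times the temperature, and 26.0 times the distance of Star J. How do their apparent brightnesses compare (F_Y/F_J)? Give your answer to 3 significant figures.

1.08

L_Y/L_J = (R_Y/R_J)²(T_Y/T_J)⁴ = (12.0)² × (1.50)⁴ = 729.0.
F_Y/F_J = (L_Y/L_J)/(d_Y/d_J)² = 729.0 / (26.0)² = 1.078.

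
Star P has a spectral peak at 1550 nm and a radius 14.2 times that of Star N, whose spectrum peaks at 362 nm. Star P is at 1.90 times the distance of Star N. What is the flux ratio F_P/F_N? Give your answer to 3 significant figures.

Wien's law: T_P/T_N = λ_N/λ_P = 362/1550 = 0.2335.
L_P/L_N = (R_P/R_N)²(T_P/T_N)⁴ = (14.2)²(0.2335)⁴ = 0.5999.
F_P/F_N = (L_P/L_N)/(d_P/d_N)² = 0.5999/(1.90)² = 0.1662.

0.166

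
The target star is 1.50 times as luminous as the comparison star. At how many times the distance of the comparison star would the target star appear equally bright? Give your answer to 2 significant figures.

Equal flux requires L_t/d_t² = L_c/d_c², so d_t/d_c = √(L_t/L_c)
= √(1.50) = 1.225.

1.2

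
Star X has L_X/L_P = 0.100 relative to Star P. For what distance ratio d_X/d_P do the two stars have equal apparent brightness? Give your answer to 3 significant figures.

0.316

Equal flux requires L_X/d_X² = L_P/d_P², so d_X/d_P = √(L_X/L_P)
= √(0.100) = 0.3162.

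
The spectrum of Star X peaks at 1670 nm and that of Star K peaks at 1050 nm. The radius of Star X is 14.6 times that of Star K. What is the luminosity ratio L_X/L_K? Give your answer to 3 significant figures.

Wien's law gives T ∝ 1/λ_max, so T_X/T_K = λ_K/λ_X = 1050/1670 = 0.6287.
Then L ∝ R²T⁴ gives L_X/L_K = (14.6)² × (0.6287)⁴ = 213.2 × 0.1563 = 33.31.

33.3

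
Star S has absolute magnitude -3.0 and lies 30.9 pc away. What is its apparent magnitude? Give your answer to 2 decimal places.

m = M + 5 log₁₀(d/10 pc) = -3.0 + 5 log₁₀(30.9/10)
  = -3.0 + 5 × 0.490 = -3.0 + 2.45 = -0.55.

-0.55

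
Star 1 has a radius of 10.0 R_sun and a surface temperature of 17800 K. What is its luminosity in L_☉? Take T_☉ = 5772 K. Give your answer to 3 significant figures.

9.04×10^3 L_☉

L/L_☉ = (R/R_☉)² (T/T_☉)⁴ = (10.0)² × (17800/5772)⁴
       = 100.0 × (3.084)⁴ = 100.0 × 90.44 = 9044.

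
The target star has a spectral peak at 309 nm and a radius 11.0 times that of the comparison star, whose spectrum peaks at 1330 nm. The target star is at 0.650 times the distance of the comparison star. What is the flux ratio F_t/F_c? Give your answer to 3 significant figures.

Wien's law: T_t/T_c = λ_c/λ_t = 1330/309 = 4.304.
L_t/L_c = (R_t/R_c)²(T_t/T_c)⁴ = (11.0)²(4.304)⁴ = 4.153×10^4.
F_t/F_c = (L_t/L_c)/(d_t/d_c)² = 4.153×10^4/(0.650)² = 9.829×10^4.

9.83×10^4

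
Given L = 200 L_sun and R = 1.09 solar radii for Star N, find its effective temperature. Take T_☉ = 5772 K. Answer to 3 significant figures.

T/T_☉ = (L/L_☉)^(1/4) / (R/R_☉)^(1/2)
T = 5772 × (200)^(1/4) / √(1.09) = 5772 × 3.761 / 1.044 = 2.079×10^4 K.

2.08×10^4 K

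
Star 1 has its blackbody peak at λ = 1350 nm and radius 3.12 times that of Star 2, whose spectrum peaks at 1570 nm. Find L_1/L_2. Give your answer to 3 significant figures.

17.8

Wien's law gives T ∝ 1/λ_max, so T_1/T_2 = λ_2/λ_1 = 1570/1350 = 1.163.
Then L ∝ R²T⁴ gives L_1/L_2 = (3.12)² × (1.163)⁴ = 9.734 × 1.829 = 17.81.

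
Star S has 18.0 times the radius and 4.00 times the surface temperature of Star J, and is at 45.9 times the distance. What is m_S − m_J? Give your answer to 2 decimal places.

-3.99

L_S/L_J = (18.0)²(4.00)⁴ = 8.294×10^4.
F_S/F_J = (L_S/L_J)/(d_S/d_J)² = 8.294×10^4/2107 = 39.37.
m_S − m_J = −2.5 log₁₀(39.37) = -3.99.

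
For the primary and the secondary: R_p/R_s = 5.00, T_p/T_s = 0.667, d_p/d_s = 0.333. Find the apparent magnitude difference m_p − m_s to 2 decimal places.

L_p/L_s = (5.00)²(0.667)⁴ = 4.948.
F_p/F_s = (L_p/L_s)/(d_p/d_s)² = 4.948/0.1109 = 44.62.
m_p − m_s = −2.5 log₁₀(44.62) = -4.12.

-4.12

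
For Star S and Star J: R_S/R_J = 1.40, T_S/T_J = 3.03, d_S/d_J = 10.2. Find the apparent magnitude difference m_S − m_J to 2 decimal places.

-0.50

L_S/L_J = (1.40)²(3.03)⁴ = 165.2.
F_S/F_J = (L_S/L_J)/(d_S/d_J)² = 165.2/104.0 = 1.588.
m_S − m_J = −2.5 log₁₀(1.588) = -0.50.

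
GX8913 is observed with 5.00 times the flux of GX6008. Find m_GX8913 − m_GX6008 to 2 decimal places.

-1.75

m_GX8913 − m_GX6008 = −2.5 log₁₀(F_GX8913/F_GX6008) = −2.5 log₁₀(5.00) = −2.5 × (0.699) = -1.747.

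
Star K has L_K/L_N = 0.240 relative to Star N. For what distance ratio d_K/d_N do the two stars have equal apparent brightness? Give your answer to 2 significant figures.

Equal flux requires L_K/d_K² = L_N/d_N², so d_K/d_N = √(L_K/L_N)
= √(0.240) = 0.4899.

0.49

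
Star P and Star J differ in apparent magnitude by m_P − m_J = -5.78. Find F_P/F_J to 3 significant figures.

205

F_P/F_J = 10^(−(m_P − m_J)/2.5) = 10^(5.78/2.5) = 10^2.312 = 205.1.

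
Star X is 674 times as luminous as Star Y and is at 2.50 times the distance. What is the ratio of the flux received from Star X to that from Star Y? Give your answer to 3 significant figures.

F = L/(4πd²), so F_X/F_Y = (L_X/L_Y) / (d_X/d_Y)²
= 674 / (2.50)² = 674 / 6.250 = 107.8.

108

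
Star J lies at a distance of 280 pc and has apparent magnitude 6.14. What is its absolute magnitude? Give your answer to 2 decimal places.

M = m − 5 log₁₀(d/10 pc) = 6.14 − 5 log₁₀(280/10)
  = 6.14 − 5 × 1.447 = 6.14 − 7.24 = -1.10.

-1.10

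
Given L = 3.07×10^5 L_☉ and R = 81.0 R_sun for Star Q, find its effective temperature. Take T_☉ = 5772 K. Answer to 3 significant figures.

T/T_☉ = (L/L_☉)^(1/4) / (R/R_☉)^(1/2)
T = 5772 × (3.07×10^5)^(1/4) / √(81.0) = 5772 × 23.54 / 9.000 = 1.510×10^4 K.

1.51×10^4 K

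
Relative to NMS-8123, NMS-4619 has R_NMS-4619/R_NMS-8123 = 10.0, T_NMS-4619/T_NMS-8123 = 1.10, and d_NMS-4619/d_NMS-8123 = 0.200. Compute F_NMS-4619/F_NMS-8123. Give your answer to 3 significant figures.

L_NMS-4619/L_NMS-8123 = (R_NMS-4619/R_NMS-8123)²(T_NMS-4619/T_NMS-8123)⁴ = (10.0)² × (1.10)⁴ = 146.4.
F_NMS-4619/F_NMS-8123 = (L_NMS-4619/L_NMS-8123)/(d_NMS-4619/d_NMS-8123)² = 146.4 / (0.200)² = 3660.

3.66×10^3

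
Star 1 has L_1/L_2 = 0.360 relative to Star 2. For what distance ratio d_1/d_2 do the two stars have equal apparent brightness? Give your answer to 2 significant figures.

Equal flux requires L_1/d_1² = L_2/d_2², so d_1/d_2 = √(L_1/L_2)
= √(0.360) = 0.6000.

0.60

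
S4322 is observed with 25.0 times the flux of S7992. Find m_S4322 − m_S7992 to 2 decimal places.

m_S4322 − m_S7992 = −2.5 log₁₀(F_S4322/F_S7992) = −2.5 log₁₀(25.0) = −2.5 × (1.398) = -3.495.

-3.49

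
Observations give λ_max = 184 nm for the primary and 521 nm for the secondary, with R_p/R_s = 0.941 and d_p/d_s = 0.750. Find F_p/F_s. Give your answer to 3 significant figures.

Wien's law: T_p/T_s = λ_s/λ_p = 521/184 = 2.832.
L_p/L_s = (R_p/R_s)²(T_p/T_s)⁴ = (0.941)²(2.832)⁴ = 56.92.
F_p/F_s = (L_p/L_s)/(d_p/d_s)² = 56.92/(0.750)² = 101.2.

101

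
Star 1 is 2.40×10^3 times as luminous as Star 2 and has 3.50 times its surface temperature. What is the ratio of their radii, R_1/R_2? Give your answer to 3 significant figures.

L ∝ R²T⁴ gives R ∝ √L / T², so
R_1/R_2 = √(2.40×10^3) / (3.50)² = 48.99 / 12.25 = 3.999.

4.00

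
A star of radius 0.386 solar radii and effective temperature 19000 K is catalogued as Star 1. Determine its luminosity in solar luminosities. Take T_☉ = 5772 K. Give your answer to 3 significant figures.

17.5 solar luminosities

L/L_☉ = (R/R_☉)² (T/T_☉)⁴ = (0.386)² × (19000/5772)⁴
       = 0.1490 × (3.292)⁴ = 0.1490 × 117.4 = 17.49.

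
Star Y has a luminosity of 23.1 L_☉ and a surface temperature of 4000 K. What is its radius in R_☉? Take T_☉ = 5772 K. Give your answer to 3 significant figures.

R/R_☉ = √(L/L_☉) / (T/T_☉)² = √(23.1) / (0.6930)²
       = 4.806 / 0.4802 = 10.01.

10.0 R_☉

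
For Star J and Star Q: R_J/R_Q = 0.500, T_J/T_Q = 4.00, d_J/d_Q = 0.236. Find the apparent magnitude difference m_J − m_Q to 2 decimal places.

-7.65

L_J/L_Q = (0.500)²(4.00)⁴ = 64.00.
F_J/F_Q = (L_J/L_Q)/(d_J/d_Q)² = 64.00/0.05570 = 1149.
m_J − m_Q = −2.5 log₁₀(1149) = -7.65.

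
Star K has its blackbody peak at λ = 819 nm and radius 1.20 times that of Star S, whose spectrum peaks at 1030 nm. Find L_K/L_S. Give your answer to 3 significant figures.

3.60

Wien's law gives T ∝ 1/λ_max, so T_K/T_S = λ_S/λ_K = 1030/819 = 1.258.
Then L ∝ R²T⁴ gives L_K/L_S = (1.20)² × (1.258)⁴ = 1.440 × 2.502 = 3.602.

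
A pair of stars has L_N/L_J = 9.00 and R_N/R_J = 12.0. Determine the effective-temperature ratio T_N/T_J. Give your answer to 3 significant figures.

0.500

L ∝ R²T⁴ gives T ∝ (L/R²)^(1/4), so
T_N/T_J = (9.00 / 12.0²)^(1/4) = (0.06250)^(1/4) = 0.5000.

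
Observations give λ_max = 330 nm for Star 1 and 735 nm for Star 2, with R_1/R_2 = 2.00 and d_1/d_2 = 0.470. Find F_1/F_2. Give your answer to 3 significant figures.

Wien's law: T_1/T_2 = λ_2/λ_1 = 735/330 = 2.227.
L_1/L_2 = (R_1/R_2)²(T_1/T_2)⁴ = (2.00)²(2.227)⁴ = 98.44.
F_1/F_2 = (L_1/L_2)/(d_1/d_2)² = 98.44/(0.470)² = 445.6.

446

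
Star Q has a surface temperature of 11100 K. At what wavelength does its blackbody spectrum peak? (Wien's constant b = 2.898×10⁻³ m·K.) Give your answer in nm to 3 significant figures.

261 nm

λ_max = b/T = 2.898×10⁻³ / 11100 = 2.61×10^-7 m = 261.1 nm.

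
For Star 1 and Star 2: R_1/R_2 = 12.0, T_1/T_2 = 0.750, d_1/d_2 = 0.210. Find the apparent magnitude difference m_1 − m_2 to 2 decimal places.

L_1/L_2 = (12.0)²(0.750)⁴ = 45.56.
F_1/F_2 = (L_1/L_2)/(d_1/d_2)² = 45.56/0.04410 = 1033.
m_1 − m_2 = −2.5 log₁₀(1033) = -7.54.

-7.54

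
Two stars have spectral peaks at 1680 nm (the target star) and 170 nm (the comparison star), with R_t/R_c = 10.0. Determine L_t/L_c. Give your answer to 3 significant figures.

0.0105

Wien's law gives T ∝ 1/λ_max, so T_t/T_c = λ_c/λ_t = 170/1680 = 0.1012.
Then L ∝ R²T⁴ gives L_t/L_c = (10.0)² × (0.1012)⁴ = 100.0 × 1.048×10^-4 = 0.01048.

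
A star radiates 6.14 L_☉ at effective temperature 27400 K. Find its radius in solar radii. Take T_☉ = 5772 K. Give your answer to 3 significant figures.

0.110 solar radii

R/R_☉ = √(L/L_☉) / (T/T_☉)² = √(6.14) / (4.747)²
       = 2.478 / 22.53 = 0.1100.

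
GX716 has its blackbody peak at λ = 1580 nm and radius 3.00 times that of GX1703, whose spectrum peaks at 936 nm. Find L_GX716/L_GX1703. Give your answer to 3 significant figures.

1.11

Wien's law gives T ∝ 1/λ_max, so T_GX716/T_GX1703 = λ_GX1703/λ_GX716 = 936/1580 = 0.5924.
Then L ∝ R²T⁴ gives L_GX716/L_GX1703 = (3.00)² × (0.5924)⁴ = 9.000 × 0.1232 = 1.108.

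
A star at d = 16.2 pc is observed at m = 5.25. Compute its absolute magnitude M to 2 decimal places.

4.20

M = m − 5 log₁₀(d/10 pc) = 5.25 − 5 log₁₀(16.2/10)
  = 5.25 − 5 × 0.210 = 5.25 − 1.05 = 4.20.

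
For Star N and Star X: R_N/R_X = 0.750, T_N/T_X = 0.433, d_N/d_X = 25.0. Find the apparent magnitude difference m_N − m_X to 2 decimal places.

11.25

L_N/L_X = (0.750)²(0.433)⁴ = 0.01977.
F_N/F_X = (L_N/L_X)/(d_N/d_X)² = 0.01977/625.0 = 3.164×10^-5.
m_N − m_X = −2.5 log₁₀(3.164×10^-5) = 11.25.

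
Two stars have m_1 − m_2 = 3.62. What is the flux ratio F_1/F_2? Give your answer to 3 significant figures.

0.0356

F_1/F_2 = 10^(−(m_1 − m_2)/2.5) = 10^(-3.62/2.5) = 10^-1.448 = 0.03565.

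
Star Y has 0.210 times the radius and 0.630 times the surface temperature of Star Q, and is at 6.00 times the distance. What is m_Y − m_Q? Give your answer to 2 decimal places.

9.29

L_Y/L_Q = (0.210)²(0.630)⁴ = 0.006947.
F_Y/F_Q = (L_Y/L_Q)/(d_Y/d_Q)² = 0.006947/36.00 = 1.930×10^-4.
m_Y − m_Q = −2.5 log₁₀(1.930×10^-4) = 9.29.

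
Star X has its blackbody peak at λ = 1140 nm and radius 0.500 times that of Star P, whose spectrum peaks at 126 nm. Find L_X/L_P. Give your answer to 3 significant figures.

Wien's law gives T ∝ 1/λ_max, so T_X/T_P = λ_P/λ_X = 126/1140 = 0.1105.
Then L ∝ R²T⁴ gives L_X/L_P = (0.500)² × (0.1105)⁴ = 0.2500 × 1.492×10^-4 = 3.731×10^-5.

3.73×10^-5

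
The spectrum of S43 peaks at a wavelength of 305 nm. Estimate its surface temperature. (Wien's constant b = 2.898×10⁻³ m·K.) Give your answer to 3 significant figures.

9.50×10^3 K

T = b/λ_max = 2.898×10⁻³ / (305×10⁻⁹) = 9502 K.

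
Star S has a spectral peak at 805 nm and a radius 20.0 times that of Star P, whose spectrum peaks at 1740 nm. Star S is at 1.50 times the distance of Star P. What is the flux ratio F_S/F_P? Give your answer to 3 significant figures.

3.88×10^3

Wien's law: T_S/T_P = λ_P/λ_S = 1740/805 = 2.161.
L_S/L_P = (R_S/R_P)²(T_S/T_P)⁴ = (20.0)²(2.161)⁴ = 8731.
F_S/F_P = (L_S/L_P)/(d_S/d_P)² = 8731/(1.50)² = 3881.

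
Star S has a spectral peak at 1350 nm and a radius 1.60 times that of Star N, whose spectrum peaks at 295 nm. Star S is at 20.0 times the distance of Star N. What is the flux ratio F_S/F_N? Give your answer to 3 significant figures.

1.46×10^-5

Wien's law: T_S/T_N = λ_N/λ_S = 295/1350 = 0.2185.
L_S/L_N = (R_S/R_N)²(T_S/T_N)⁴ = (1.60)²(0.2185)⁴ = 0.005837.
F_S/F_N = (L_S/L_N)/(d_S/d_N)² = 0.005837/(20.0)² = 1.459×10^-5.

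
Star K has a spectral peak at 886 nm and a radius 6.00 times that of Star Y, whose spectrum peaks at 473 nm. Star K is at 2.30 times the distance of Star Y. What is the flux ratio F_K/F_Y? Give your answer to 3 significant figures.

0.553

Wien's law: T_K/T_Y = λ_Y/λ_K = 473/886 = 0.5339.
L_K/L_Y = (R_K/R_Y)²(T_K/T_Y)⁴ = (6.00)²(0.5339)⁴ = 2.924.
F_K/F_Y = (L_K/L_Y)/(d_K/d_Y)² = 2.924/(2.30)² = 0.5528.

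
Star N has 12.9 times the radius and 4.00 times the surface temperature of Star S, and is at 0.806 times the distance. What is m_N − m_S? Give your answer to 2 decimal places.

-12.04

L_N/L_S = (12.9)²(4.00)⁴ = 4.260×10^4.
F_N/F_S = (L_N/L_S)/(d_N/d_S)² = 4.260×10^4/0.6496 = 6.558×10^4.
m_N − m_S = −2.5 log₁₀(6.558×10^4) = -12.04.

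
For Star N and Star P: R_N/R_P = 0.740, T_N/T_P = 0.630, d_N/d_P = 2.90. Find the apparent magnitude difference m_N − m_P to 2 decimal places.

4.97

L_N/L_P = (0.740)²(0.630)⁴ = 0.08626.
F_N/F_P = (L_N/L_P)/(d_N/d_P)² = 0.08626/8.410 = 0.01026.
m_N − m_P = −2.5 log₁₀(0.01026) = 4.97.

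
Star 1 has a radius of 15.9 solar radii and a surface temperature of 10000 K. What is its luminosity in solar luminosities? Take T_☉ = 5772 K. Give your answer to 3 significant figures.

2.28×10^3 solar luminosities

L/L_☉ = (R/R_☉)² (T/T_☉)⁴ = (15.9)² × (10000/5772)⁴
       = 252.8 × (1.733)⁴ = 252.8 × 9.009 = 2278.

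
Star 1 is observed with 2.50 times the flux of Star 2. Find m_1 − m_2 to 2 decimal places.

m_1 − m_2 = −2.5 log₁₀(F_1/F_2) = −2.5 log₁₀(2.50) = −2.5 × (0.398) = -0.995.

-0.99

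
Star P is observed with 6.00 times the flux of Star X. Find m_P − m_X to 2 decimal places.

-1.95

m_P − m_X = −2.5 log₁₀(F_P/F_X) = −2.5 log₁₀(6.00) = −2.5 × (0.778) = -1.945.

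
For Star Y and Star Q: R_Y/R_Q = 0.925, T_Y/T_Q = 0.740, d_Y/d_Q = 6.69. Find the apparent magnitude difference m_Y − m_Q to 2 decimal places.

5.60

L_Y/L_Q = (0.925)²(0.740)⁴ = 0.2566.
F_Y/F_Q = (L_Y/L_Q)/(d_Y/d_Q)² = 0.2566/44.76 = 0.005733.
m_Y − m_Q = −2.5 log₁₀(0.005733) = 5.60.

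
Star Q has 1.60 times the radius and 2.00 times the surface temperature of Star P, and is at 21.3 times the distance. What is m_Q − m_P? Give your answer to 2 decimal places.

L_Q/L_P = (1.60)²(2.00)⁴ = 40.96.
F_Q/F_P = (L_Q/L_P)/(d_Q/d_P)² = 40.96/453.7 = 0.09028.
m_Q − m_P = −2.5 log₁₀(0.09028) = 2.61.

2.61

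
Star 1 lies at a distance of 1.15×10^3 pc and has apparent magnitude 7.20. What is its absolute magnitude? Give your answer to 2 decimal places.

M = m − 5 log₁₀(d/10 pc) = 7.20 − 5 log₁₀(1.15×10^3/10)
  = 7.20 − 5 × 2.061 = 7.20 − 10.30 = -3.10.

-3.10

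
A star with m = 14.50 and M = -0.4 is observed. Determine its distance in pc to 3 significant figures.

m − M = 5 log₁₀(d/10 pc)
14.50 − (-0.4) = 14.90 = 5 log₁₀(d/10)
d = 10 × 10^(14.90/5) = 10 × 10^2.980 = 9550 pc.

9.55×10^3 pc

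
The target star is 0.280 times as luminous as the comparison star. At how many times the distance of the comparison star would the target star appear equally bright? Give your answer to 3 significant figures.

0.529

Equal flux requires L_t/d_t² = L_c/d_c², so d_t/d_c = √(L_t/L_c)
= √(0.280) = 0.5292.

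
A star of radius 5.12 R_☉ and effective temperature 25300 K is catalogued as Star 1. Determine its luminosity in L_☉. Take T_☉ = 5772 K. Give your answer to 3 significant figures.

9.68×10^3 L_☉

L/L_☉ = (R/R_☉)² (T/T_☉)⁴ = (5.12)² × (25300/5772)⁴
       = 26.21 × (4.383)⁴ = 26.21 × 369.1 = 9676.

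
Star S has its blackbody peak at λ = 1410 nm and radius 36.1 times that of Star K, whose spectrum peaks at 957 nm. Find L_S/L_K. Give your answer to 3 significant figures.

277

Wien's law gives T ∝ 1/λ_max, so T_S/T_K = λ_K/λ_S = 957/1410 = 0.6787.
Then L ∝ R²T⁴ gives L_S/L_K = (36.1)² × (0.6787)⁴ = 1303 × 0.2122 = 276.6.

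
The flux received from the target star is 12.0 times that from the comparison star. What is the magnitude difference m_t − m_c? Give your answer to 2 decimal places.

m_t − m_c = −2.5 log₁₀(F_t/F_c) = −2.5 log₁₀(12.0) = −2.5 × (1.079) = -2.698.

-2.70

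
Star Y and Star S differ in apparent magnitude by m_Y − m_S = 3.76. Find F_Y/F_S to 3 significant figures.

F_Y/F_S = 10^(−(m_Y − m_S)/2.5) = 10^(-3.76/2.5) = 10^-1.504 = 0.03133.

0.0313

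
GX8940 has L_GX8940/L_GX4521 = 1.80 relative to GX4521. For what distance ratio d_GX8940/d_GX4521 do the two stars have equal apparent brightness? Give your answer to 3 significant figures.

1.34

Equal flux requires L_GX8940/d_GX8940² = L_GX4521/d_GX4521², so d_GX8940/d_GX4521 = √(L_GX8940/L_GX4521)
= √(1.80) = 1.342.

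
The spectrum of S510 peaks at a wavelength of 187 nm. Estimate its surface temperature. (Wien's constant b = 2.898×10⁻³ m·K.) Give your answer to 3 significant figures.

1.55×10^4 K

T = b/λ_max = 2.898×10⁻³ / (187×10⁻⁹) = 1.550×10^4 K.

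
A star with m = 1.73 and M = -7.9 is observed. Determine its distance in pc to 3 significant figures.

843 pc

m − M = 5 log₁₀(d/10 pc)
1.73 − (-7.9) = 9.63 = 5 log₁₀(d/10)
d = 10 × 10^(9.63/5) = 10 × 10^1.926 = 843.3 pc.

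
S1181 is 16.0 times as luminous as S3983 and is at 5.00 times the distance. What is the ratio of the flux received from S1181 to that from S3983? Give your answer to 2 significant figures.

F = L/(4πd²), so F_S1181/F_S3983 = (L_S1181/L_S3983) / (d_S1181/d_S3983)²
= 16.0 / (5.00)² = 16.0 / 25.00 = 0.6400.

0.64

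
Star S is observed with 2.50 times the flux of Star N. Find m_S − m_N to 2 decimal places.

m_S − m_N = −2.5 log₁₀(F_S/F_N) = −2.5 log₁₀(2.50) = −2.5 × (0.398) = -0.995.

-0.99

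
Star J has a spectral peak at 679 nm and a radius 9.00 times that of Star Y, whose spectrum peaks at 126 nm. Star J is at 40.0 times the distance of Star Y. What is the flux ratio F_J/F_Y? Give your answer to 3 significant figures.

Wien's law: T_J/T_Y = λ_Y/λ_J = 126/679 = 0.1856.
L_J/L_Y = (R_J/R_Y)²(T_J/T_Y)⁴ = (9.00)²(0.1856)⁴ = 0.09605.
F_J/F_Y = (L_J/L_Y)/(d_J/d_Y)² = 0.09605/(40.0)² = 6.003×10^-5.

6.00×10^-5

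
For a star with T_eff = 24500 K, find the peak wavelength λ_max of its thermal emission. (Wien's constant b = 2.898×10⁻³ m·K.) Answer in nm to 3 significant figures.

118 nm

λ_max = b/T = 2.898×10⁻³ / 24500 = 1.18×10^-7 m = 118.3 nm.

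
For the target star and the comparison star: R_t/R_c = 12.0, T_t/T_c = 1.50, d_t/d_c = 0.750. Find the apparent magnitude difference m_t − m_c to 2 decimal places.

L_t/L_c = (12.0)²(1.50)⁴ = 729.0.
F_t/F_c = (L_t/L_c)/(d_t/d_c)² = 729.0/0.5625 = 1296.
m_t − m_c = −2.5 log₁₀(1296) = -7.78.

-7.78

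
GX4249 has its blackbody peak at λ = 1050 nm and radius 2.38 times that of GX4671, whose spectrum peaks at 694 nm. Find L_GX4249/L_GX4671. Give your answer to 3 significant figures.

1.08

Wien's law gives T ∝ 1/λ_max, so T_GX4249/T_GX4671 = λ_GX4671/λ_GX4249 = 694/1050 = 0.6610.
Then L ∝ R²T⁴ gives L_GX4249/L_GX4671 = (2.38)² × (0.6610)⁴ = 5.664 × 0.1908 = 1.081.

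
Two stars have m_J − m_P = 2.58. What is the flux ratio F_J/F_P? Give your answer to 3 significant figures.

F_J/F_P = 10^(−(m_J − m_P)/2.5) = 10^(-2.58/2.5) = 10^-1.032 = 0.09290.

0.0929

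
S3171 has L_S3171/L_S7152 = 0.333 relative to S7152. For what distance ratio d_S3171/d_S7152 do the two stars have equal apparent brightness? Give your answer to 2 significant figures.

0.58

Equal flux requires L_S3171/d_S3171² = L_S7152/d_S7152², so d_S3171/d_S7152 = √(L_S3171/L_S7152)
= √(0.333) = 0.5771.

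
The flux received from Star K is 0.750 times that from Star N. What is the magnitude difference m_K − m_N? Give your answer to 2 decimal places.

m_K − m_N = −2.5 log₁₀(F_K/F_N) = −2.5 log₁₀(0.750) = −2.5 × (-0.125) = 0.312.

0.31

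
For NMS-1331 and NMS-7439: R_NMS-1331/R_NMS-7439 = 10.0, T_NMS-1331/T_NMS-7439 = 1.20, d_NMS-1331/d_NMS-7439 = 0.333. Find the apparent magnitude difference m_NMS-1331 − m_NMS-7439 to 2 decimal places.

-8.18

L_NMS-1331/L_NMS-7439 = (10.0)²(1.20)⁴ = 207.4.
F_NMS-1331/F_NMS-7439 = (L_NMS-1331/L_NMS-7439)/(d_NMS-1331/d_NMS-7439)² = 207.4/0.1109 = 1870.
m_NMS-1331 − m_NMS-7439 = −2.5 log₁₀(1870) = -8.18.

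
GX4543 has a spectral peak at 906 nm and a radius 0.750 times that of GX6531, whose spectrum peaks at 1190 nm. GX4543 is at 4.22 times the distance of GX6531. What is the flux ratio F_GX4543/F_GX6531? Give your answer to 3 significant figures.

Wien's law: T_GX4543/T_GX6531 = λ_GX6531/λ_GX4543 = 1190/906 = 1.313.
L_GX4543/L_GX6531 = (R_GX4543/R_GX6531)²(T_GX4543/T_GX6531)⁴ = (0.750)²(1.313)⁴ = 1.674.
F_GX4543/F_GX6531 = (L_GX4543/L_GX6531)/(d_GX4543/d_GX6531)² = 1.674/(4.22)² = 0.09401.

0.0940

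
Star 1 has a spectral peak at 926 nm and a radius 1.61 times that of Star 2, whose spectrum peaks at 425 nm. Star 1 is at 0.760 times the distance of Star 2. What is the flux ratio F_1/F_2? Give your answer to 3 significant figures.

Wien's law: T_1/T_2 = λ_2/λ_1 = 425/926 = 0.4590.
L_1/L_2 = (R_1/R_2)²(T_1/T_2)⁴ = (1.61)²(0.4590)⁴ = 0.1150.
F_1/F_2 = (L_1/L_2)/(d_1/d_2)² = 0.1150/(0.760)² = 0.1991.

0.199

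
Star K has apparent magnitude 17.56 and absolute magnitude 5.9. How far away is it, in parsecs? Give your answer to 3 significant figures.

2.15×10^3 pc

m − M = 5 log₁₀(d/10 pc)
17.56 − (5.9) = 11.66 = 5 log₁₀(d/10)
d = 10 × 10^(11.66/5) = 10 × 10^2.332 = 2148 pc.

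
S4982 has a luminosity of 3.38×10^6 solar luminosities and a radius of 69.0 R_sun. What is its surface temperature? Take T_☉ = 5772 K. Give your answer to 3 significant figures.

2.98×10^4 K

T/T_☉ = (L/L_☉)^(1/4) / (R/R_☉)^(1/2)
T = 5772 × (3.38×10^6)^(1/4) / √(69.0) = 5772 × 42.88 / 8.307 = 2.979×10^4 K.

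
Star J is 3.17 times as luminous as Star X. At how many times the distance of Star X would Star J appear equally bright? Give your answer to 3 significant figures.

Equal flux requires L_J/d_J² = L_X/d_X², so d_J/d_X = √(L_J/L_X)
= √(3.17) = 1.780.

1.78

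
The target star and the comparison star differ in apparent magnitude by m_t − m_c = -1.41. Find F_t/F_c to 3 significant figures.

F_t/F_c = 10^(−(m_t − m_c)/2.5) = 10^(1.41/2.5) = 10^0.564 = 3.664.

3.66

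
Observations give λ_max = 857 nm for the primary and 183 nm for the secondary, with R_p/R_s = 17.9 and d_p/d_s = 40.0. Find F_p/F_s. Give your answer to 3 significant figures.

Wien's law: T_p/T_s = λ_s/λ_p = 183/857 = 0.2135.
L_p/L_s = (R_p/R_s)²(T_p/T_s)⁴ = (17.9)²(0.2135)⁴ = 0.6662.
F_p/F_s = (L_p/L_s)/(d_p/d_s)² = 0.6662/(40.0)² = 4.164×10^-4.

4.16×10^-4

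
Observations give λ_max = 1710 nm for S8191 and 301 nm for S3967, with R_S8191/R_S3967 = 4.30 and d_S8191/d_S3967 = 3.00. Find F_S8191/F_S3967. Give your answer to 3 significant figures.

0.00197

Wien's law: T_S8191/T_S3967 = λ_S3967/λ_S8191 = 301/1710 = 0.1760.
L_S8191/L_S3967 = (R_S8191/R_S3967)²(T_S8191/T_S3967)⁴ = (4.30)²(0.1760)⁴ = 0.01775.
F_S8191/F_S3967 = (L_S8191/L_S3967)/(d_S8191/d_S3967)² = 0.01775/(3.00)² = 0.001972.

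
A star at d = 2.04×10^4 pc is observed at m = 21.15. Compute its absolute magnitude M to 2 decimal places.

M = m − 5 log₁₀(d/10 pc) = 21.15 − 5 log₁₀(2.04×10^4/10)
  = 21.15 − 5 × 3.310 = 21.15 − 16.55 = 4.60.

4.60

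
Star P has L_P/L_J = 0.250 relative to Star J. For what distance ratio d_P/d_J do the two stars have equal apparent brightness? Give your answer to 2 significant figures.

0.50

Equal flux requires L_P/d_P² = L_J/d_J², so d_P/d_J = √(L_P/L_J)
= √(0.250) = 0.5000.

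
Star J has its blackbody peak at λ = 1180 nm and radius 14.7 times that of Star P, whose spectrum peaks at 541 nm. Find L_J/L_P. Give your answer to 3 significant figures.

9.55

Wien's law gives T ∝ 1/λ_max, so T_J/T_P = λ_P/λ_J = 541/1180 = 0.4585.
Then L ∝ R²T⁴ gives L_J/L_P = (14.7)² × (0.4585)⁴ = 216.1 × 0.04418 = 9.548.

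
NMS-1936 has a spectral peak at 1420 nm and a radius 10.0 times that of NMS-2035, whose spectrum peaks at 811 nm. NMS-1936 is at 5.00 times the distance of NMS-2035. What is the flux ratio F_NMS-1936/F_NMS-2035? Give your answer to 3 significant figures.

0.426

Wien's law: T_NMS-1936/T_NMS-2035 = λ_NMS-2035/λ_NMS-1936 = 811/1420 = 0.5711.
L_NMS-1936/L_NMS-2035 = (R_NMS-1936/R_NMS-2035)²(T_NMS-1936/T_NMS-2035)⁴ = (10.0)²(0.5711)⁴ = 10.64.
F_NMS-1936/F_NMS-2035 = (L_NMS-1936/L_NMS-2035)/(d_NMS-1936/d_NMS-2035)² = 10.64/(5.00)² = 0.4256.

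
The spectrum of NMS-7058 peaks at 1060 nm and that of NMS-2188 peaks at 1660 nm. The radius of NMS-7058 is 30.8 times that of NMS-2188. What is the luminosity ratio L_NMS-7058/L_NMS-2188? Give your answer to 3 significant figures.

Wien's law gives T ∝ 1/λ_max, so T_NMS-7058/T_NMS-2188 = λ_NMS-2188/λ_NMS-7058 = 1660/1060 = 1.566.
Then L ∝ R²T⁴ gives L_NMS-7058/L_NMS-2188 = (30.8)² × (1.566)⁴ = 948.6 × 6.015 = 5706.

5.71×10^3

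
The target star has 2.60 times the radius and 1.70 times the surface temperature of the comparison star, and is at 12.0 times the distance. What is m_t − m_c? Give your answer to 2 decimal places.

1.02

L_t/L_c = (2.60)²(1.70)⁴ = 56.46.
F_t/F_c = (L_t/L_c)/(d_t/d_c)² = 56.46/144.0 = 0.3921.
m_t − m_c = −2.5 log₁₀(0.3921) = 1.02.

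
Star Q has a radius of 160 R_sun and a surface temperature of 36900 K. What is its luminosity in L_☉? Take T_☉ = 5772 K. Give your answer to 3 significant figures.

L/L_☉ = (R/R_☉)² (T/T_☉)⁴ = (160)² × (36900/5772)⁴
       = 2.560×10^4 × (6.393)⁴ = 2.560×10^4 × 1670 = 4.276×10^7.

4.28×10^7 L_☉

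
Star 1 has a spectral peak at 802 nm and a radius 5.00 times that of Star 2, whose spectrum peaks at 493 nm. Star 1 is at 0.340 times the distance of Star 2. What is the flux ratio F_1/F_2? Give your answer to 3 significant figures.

Wien's law: T_1/T_2 = λ_2/λ_1 = 493/802 = 0.6147.
L_1/L_2 = (R_1/R_2)²(T_1/T_2)⁴ = (5.00)²(0.6147)⁴ = 3.570.
F_1/F_2 = (L_1/L_2)/(d_1/d_2)² = 3.570/(0.340)² = 30.88.

30.9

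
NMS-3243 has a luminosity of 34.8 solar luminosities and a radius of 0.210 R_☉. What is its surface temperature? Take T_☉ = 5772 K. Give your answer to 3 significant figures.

T/T_☉ = (L/L_☉)^(1/4) / (R/R_☉)^(1/2)
T = 5772 × (34.8)^(1/4) / √(0.210) = 5772 × 2.429 / 0.4583 = 3.059×10^4 K.

3.06×10^4 K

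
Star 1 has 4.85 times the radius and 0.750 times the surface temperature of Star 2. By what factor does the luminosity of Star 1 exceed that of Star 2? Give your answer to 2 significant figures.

From the Stefan–Boltzmann law, L ∝ R²T⁴, so
L_1/L_2 = (R_1/R_2)² (T_1/T_2)⁴ = (4.85)² × (0.750)⁴ = 23.52 × 0.3164 = 7.443.

7.4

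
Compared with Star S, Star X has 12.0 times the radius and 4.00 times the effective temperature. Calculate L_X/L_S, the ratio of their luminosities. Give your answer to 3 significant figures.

From the Stefan–Boltzmann law, L ∝ R²T⁴, so
L_X/L_S = (R_X/R_S)² (T_X/T_S)⁴ = (12.0)² × (4.00)⁴ = 144.0 × 256.0 = 3.686×10^4.

3.69×10^4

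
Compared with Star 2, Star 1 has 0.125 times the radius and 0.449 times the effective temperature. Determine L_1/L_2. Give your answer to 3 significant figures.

From the Stefan–Boltzmann law, L ∝ R²T⁴, so
L_1/L_2 = (R_1/R_2)² (T_1/T_2)⁴ = (0.125)² × (0.449)⁴ = 0.01562 × 0.04064 = 6.350×10^-4.

6.35×10^-4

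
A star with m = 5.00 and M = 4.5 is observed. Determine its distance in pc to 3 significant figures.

m − M = 5 log₁₀(d/10 pc)
5.00 − (4.5) = 0.50 = 5 log₁₀(d/10)
d = 10 × 10^(0.50/5) = 10 × 10^0.100 = 12.59 pc.

12.6 pc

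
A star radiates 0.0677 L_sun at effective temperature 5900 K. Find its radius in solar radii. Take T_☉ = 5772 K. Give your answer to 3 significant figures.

0.249 solar radii

R/R_☉ = √(L/L_☉) / (T/T_☉)² = √(0.0677) / (1.022)²
       = 0.2602 / 1.045 = 0.2490.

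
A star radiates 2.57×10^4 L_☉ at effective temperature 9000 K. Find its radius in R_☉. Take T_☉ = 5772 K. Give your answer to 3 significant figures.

R/R_☉ = √(L/L_☉) / (T/T_☉)² = √(2.57×10^4) / (1.559)²
       = 160.3 / 2.431 = 65.94.

65.9 R_☉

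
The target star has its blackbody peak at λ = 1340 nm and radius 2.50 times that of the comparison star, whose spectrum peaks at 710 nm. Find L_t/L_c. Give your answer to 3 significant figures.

0.493

Wien's law gives T ∝ 1/λ_max, so T_t/T_c = λ_c/λ_t = 710/1340 = 0.5299.
Then L ∝ R²T⁴ gives L_t/L_c = (2.50)² × (0.5299)⁴ = 6.250 × 0.07882 = 0.4926.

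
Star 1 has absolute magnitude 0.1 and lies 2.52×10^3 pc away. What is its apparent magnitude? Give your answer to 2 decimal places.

m = M + 5 log₁₀(d/10 pc) = 0.1 + 5 log₁₀(2.52×10^3/10)
  = 0.1 + 5 × 2.401 = 0.1 + 12.01 = 12.11.

12.11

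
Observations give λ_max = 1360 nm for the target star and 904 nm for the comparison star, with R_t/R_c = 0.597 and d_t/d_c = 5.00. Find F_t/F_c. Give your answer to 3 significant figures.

0.00278

Wien's law: T_t/T_c = λ_c/λ_t = 904/1360 = 0.6647.
L_t/L_c = (R_t/R_c)²(T_t/T_c)⁴ = (0.597)²(0.6647)⁴ = 0.06958.
F_t/F_c = (L_t/L_c)/(d_t/d_c)² = 0.06958/(5.00)² = 0.002783.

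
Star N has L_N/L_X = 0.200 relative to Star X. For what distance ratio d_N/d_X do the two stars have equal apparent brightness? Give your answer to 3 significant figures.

0.447

Equal flux requires L_N/d_N² = L_X/d_X², so d_N/d_X = √(L_N/L_X)
= √(0.200) = 0.4472.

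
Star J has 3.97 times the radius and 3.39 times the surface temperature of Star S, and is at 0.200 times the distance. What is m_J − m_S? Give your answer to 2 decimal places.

-11.79

L_J/L_S = (3.97)²(3.39)⁴ = 2082.
F_J/F_S = (L_J/L_S)/(d_J/d_S)² = 2082/0.04000 = 5.204×10^4.
m_J − m_S = −2.5 log₁₀(5.204×10^4) = -11.79.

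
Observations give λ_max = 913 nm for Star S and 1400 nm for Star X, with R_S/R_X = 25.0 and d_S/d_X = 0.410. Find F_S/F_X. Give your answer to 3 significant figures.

2.06×10^4

Wien's law: T_S/T_X = λ_X/λ_S = 1400/913 = 1.533.
L_S/L_X = (R_S/R_X)²(T_S/T_X)⁴ = (25.0)²(1.533)⁴ = 3455.
F_S/F_X = (L_S/L_X)/(d_S/d_X)² = 3455/(0.410)² = 2.056×10^4.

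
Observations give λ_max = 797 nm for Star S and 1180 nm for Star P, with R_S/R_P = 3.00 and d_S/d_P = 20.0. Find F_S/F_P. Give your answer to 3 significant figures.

0.108

Wien's law: T_S/T_P = λ_P/λ_S = 1180/797 = 1.481.
L_S/L_P = (R_S/R_P)²(T_S/T_P)⁴ = (3.00)²(1.481)⁴ = 43.25.
F_S/F_P = (L_S/L_P)/(d_S/d_P)² = 43.25/(20.0)² = 0.1081.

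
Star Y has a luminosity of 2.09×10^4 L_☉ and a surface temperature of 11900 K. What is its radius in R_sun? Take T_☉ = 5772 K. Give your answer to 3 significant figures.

R/R_☉ = √(L/L_☉) / (T/T_☉)² = √(2.09×10^4) / (2.062)²
       = 144.6 / 4.251 = 34.01.

34.0 R_sun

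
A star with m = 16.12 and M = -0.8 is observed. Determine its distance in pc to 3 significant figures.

2.42×10^4 pc

m − M = 5 log₁₀(d/10 pc)
16.12 − (-0.8) = 16.92 = 5 log₁₀(d/10)
d = 10 × 10^(16.92/5) = 10 × 10^3.384 = 2.421×10^4 pc.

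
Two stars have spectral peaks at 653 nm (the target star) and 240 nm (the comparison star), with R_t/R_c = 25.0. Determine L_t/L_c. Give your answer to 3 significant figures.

Wien's law gives T ∝ 1/λ_max, so T_t/T_c = λ_c/λ_t = 240/653 = 0.3675.
Then L ∝ R²T⁴ gives L_t/L_c = (25.0)² × (0.3675)⁴ = 625.0 × 0.01825 = 11.40.

11.4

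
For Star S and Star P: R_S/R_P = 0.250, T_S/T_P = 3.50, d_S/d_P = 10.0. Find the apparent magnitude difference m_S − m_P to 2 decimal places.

2.57

L_S/L_P = (0.250)²(3.50)⁴ = 9.379.
F_S/F_P = (L_S/L_P)/(d_S/d_P)² = 9.379/100.0 = 0.09379.
m_S − m_P = −2.5 log₁₀(0.09379) = 2.57.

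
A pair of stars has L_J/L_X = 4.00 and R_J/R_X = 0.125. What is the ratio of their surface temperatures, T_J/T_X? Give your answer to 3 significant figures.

4.00

L ∝ R²T⁴ gives T ∝ (L/R²)^(1/4), so
T_J/T_X = (4.00 / 0.125²)^(1/4) = (256.0)^(1/4) = 4.000.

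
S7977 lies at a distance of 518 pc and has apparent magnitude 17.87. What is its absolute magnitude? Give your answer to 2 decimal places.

9.30

M = m − 5 log₁₀(d/10 pc) = 17.87 − 5 log₁₀(518/10)
  = 17.87 − 5 × 1.714 = 17.87 − 8.57 = 9.30.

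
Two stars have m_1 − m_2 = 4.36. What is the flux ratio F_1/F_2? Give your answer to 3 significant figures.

F_1/F_2 = 10^(−(m_1 − m_2)/2.5) = 10^(-4.36/2.5) = 10^-1.744 = 0.01803.

0.0180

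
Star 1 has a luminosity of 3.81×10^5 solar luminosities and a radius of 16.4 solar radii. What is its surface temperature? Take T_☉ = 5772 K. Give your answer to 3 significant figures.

3.54×10^4 K

T/T_☉ = (L/L_☉)^(1/4) / (R/R_☉)^(1/2)
T = 5772 × (3.81×10^5)^(1/4) / √(16.4) = 5772 × 24.84 / 4.050 = 3.541×10^4 K.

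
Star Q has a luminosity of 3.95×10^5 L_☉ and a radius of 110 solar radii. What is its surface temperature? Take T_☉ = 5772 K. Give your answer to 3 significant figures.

T/T_☉ = (L/L_☉)^(1/4) / (R/R_☉)^(1/2)
T = 5772 × (3.95×10^5)^(1/4) / √(110) = 5772 × 25.07 / 10.49 = 1.380×10^4 K.

1.38×10^4 K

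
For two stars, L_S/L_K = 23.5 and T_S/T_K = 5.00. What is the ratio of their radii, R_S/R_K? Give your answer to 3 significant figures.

L ∝ R²T⁴ gives R ∝ √L / T², so
R_S/R_K = √(23.5) / (5.00)² = 4.848 / 25.00 = 0.1939.

0.194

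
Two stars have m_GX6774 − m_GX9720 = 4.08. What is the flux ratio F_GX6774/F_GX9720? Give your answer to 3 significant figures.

F_GX6774/F_GX9720 = 10^(−(m_GX6774 − m_GX9720)/2.5) = 10^(-4.08/2.5) = 10^-1.632 = 0.02333.

0.0233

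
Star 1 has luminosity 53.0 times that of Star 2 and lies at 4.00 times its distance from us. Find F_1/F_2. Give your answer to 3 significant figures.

F = L/(4πd²), so F_1/F_2 = (L_1/L_2) / (d_1/d_2)²
= 53.0 / (4.00)² = 53.0 / 16.00 = 3.312.

3.31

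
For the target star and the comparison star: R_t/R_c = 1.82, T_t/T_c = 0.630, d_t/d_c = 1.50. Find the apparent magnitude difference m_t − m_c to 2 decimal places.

L_t/L_c = (1.82)²(0.630)⁴ = 0.5218.
F_t/F_c = (L_t/L_c)/(d_t/d_c)² = 0.5218/2.250 = 0.2319.
m_t − m_c = −2.5 log₁₀(0.2319) = 1.59.

1.59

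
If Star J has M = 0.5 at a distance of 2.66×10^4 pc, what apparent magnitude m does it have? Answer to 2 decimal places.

17.62

m = M + 5 log₁₀(d/10 pc) = 0.5 + 5 log₁₀(2.66×10^4/10)
  = 0.5 + 5 × 3.425 = 0.5 + 17.12 = 17.62.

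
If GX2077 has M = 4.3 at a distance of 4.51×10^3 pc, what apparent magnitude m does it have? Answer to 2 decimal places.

17.57

m = M + 5 log₁₀(d/10 pc) = 4.3 + 5 log₁₀(4.51×10^3/10)
  = 4.3 + 5 × 2.654 = 4.3 + 13.27 = 17.57.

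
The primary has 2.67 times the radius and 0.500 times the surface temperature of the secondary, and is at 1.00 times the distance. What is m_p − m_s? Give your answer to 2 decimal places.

L_p/L_s = (2.67)²(0.500)⁴ = 0.4456.
F_p/F_s = (L_p/L_s)/(d_p/d_s)² = 0.4456/1.000 = 0.4456.
m_p − m_s = −2.5 log₁₀(0.4456) = 0.88.

0.88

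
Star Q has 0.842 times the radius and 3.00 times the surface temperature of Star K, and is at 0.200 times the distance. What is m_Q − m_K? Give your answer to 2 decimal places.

L_Q/L_K = (0.842)²(3.00)⁴ = 57.43.
F_Q/F_K = (L_Q/L_K)/(d_Q/d_K)² = 57.43/0.04000 = 1436.
m_Q − m_K = −2.5 log₁₀(1436) = -7.89.

-7.89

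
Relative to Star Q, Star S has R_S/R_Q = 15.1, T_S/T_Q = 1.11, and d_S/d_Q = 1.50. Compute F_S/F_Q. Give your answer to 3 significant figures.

L_S/L_Q = (R_S/R_Q)²(T_S/T_Q)⁴ = (15.1)² × (1.11)⁴ = 346.1.
F_S/F_Q = (L_S/L_Q)/(d_S/d_Q)² = 346.1 / (1.50)² = 153.8.

154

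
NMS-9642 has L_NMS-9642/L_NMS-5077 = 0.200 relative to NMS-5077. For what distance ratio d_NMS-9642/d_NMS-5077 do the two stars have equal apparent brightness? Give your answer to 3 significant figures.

0.447

Equal flux requires L_NMS-9642/d_NMS-9642² = L_NMS-5077/d_NMS-5077², so d_NMS-9642/d_NMS-5077 = √(L_NMS-9642/L_NMS-5077)
= √(0.200) = 0.4472.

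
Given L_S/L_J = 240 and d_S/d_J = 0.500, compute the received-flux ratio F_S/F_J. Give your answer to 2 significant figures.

F = L/(4πd²), so F_S/F_J = (L_S/L_J) / (d_S/d_J)²
= 240 / (0.500)² = 240 / 0.2500 = 960.0.

9.6×10^2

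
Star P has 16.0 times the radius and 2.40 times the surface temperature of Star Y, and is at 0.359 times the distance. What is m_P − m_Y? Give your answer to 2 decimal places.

-12.05

L_P/L_Y = (16.0)²(2.40)⁴ = 8493.
F_P/F_Y = (L_P/L_Y)/(d_P/d_Y)² = 8493/0.1289 = 6.590×10^4.
m_P − m_Y = −2.5 log₁₀(6.590×10^4) = -12.05.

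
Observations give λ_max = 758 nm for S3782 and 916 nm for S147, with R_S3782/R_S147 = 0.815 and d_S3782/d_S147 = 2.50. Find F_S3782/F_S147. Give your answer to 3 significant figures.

0.227

Wien's law: T_S3782/T_S147 = λ_S147/λ_S3782 = 916/758 = 1.208.
L_S3782/L_S147 = (R_S3782/R_S147)²(T_S3782/T_S147)⁴ = (0.815)²(1.208)⁴ = 1.417.
F_S3782/F_S147 = (L_S3782/L_S147)/(d_S3782/d_S147)² = 1.417/(2.50)² = 0.2266.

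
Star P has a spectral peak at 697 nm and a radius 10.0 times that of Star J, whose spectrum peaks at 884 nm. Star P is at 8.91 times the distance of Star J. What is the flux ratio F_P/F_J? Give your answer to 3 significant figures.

Wien's law: T_P/T_J = λ_J/λ_P = 884/697 = 1.268.
L_P/L_J = (R_P/R_J)²(T_P/T_J)⁴ = (10.0)²(1.268)⁴ = 258.7.
F_P/F_J = (L_P/L_J)/(d_P/d_J)² = 258.7/(8.91)² = 3.259.

3.26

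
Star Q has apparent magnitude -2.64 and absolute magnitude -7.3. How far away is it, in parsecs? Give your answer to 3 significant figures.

85.5 pc

m − M = 5 log₁₀(d/10 pc)
-2.64 − (-7.3) = 4.66 = 5 log₁₀(d/10)
d = 10 × 10^(4.66/5) = 10 × 10^0.932 = 85.51 pc.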